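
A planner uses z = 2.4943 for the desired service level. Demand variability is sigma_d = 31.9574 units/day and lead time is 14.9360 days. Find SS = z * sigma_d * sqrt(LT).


sqrt(LT) = sqrt(14.9360) = 3.8647
SS = 2.4943 * 31.9574 * 3.8647 = 308.0614

308.0614 units


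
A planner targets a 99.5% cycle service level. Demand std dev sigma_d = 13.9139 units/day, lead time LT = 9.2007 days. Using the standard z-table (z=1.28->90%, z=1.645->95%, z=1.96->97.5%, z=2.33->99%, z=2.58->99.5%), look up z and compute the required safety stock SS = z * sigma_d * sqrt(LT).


From the table, SL = 99.5% corresponds to z = 2.58
sqrt(LT) = sqrt(9.2007) = 3.0333
SS = 2.58 * 13.9139 * 3.0333 = 108.8877

108.8877 units


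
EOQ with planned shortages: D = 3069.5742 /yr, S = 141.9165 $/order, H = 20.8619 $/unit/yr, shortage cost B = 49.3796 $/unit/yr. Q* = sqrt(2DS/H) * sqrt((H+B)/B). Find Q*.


sqrt(2DS/H) = 204.3589
sqrt((H+B)/B) = 1.1927
Q* = 204.3589 * 1.1927 = 243.7343

243.7343 units


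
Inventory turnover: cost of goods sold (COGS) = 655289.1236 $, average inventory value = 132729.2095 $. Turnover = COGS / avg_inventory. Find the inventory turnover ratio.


Turnover = 655289.1236 / 132729.2095 = 4.9370

4.9370


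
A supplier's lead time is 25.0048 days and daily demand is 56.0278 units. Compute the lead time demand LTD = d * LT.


LTD = 56.0278 * 25.0048 = 1400.9639

1400.9639 units


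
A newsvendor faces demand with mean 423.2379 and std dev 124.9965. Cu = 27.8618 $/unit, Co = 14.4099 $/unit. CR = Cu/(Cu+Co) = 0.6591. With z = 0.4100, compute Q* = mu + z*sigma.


CR = Cu/(Cu+Co) = 27.8618/(27.8618+14.4099) = 0.6591
z = 0.4100
Q* = 423.2379 + 0.4100 * 124.9965 = 474.4865

474.4865 units


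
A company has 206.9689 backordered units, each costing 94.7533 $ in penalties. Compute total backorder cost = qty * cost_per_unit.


Total = 206.9689 * 94.7533 = 19610.9863

19610.9863 $


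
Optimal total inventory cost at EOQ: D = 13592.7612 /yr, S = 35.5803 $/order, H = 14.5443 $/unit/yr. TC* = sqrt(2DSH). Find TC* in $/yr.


2*D*S*H = 14068251.1370
TC* = sqrt(14068251.1370) = 3750.7667

3750.7667 $/yr


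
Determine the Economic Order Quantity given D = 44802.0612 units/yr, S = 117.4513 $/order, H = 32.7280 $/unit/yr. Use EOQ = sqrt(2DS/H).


2*D*S = 2 * 44802.0612 * 117.4513 = 10524120.6612
2*D*S/H = 321563.2077
EOQ = sqrt(321563.2077) = 567.0654

567.0654 units


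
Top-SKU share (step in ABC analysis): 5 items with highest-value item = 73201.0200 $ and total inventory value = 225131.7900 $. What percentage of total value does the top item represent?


Top item = 73201.0200
Total = 225131.7900
Percentage = 73201.0200 / 225131.7900 * 100 = 32.5147

32.5147%


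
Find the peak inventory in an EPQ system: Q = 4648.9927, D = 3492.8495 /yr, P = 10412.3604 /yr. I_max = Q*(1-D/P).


D/P = 0.3355
1 - D/P = 0.6645
I_max = 4648.9927 * 0.6645 = 3089.4777

3089.4777 units


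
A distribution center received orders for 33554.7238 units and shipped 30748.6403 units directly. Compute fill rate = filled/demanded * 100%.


FR = 30748.6403 / 33554.7238 * 100 = 91.6373

91.6373%


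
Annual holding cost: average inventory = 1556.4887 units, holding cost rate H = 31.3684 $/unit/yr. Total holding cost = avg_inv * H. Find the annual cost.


Cost = 1556.4887 * 31.3684 = 48824.5601

48824.5601 $/yr


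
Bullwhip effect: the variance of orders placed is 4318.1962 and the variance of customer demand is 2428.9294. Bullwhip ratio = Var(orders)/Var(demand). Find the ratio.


BW = 4318.1962 / 2428.9294 = 1.7778

1.7778


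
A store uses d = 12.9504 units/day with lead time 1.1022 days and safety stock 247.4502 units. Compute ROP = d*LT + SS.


d*LT = 12.9504 * 1.1022 = 14.2739
ROP = 14.2739 + 247.4502 = 261.7241

261.7241 units


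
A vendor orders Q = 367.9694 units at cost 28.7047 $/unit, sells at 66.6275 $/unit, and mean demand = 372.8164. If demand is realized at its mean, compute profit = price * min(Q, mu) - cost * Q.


Sales at mu = min(367.9694, 372.8164) = 367.9694
Revenue = 66.6275 * 367.9694 = 24516.8812
Total cost = 28.7047 * 367.9694 = 10562.4512
Profit = 24516.8812 - 10562.4512 = 13954.4300

13954.4300 $


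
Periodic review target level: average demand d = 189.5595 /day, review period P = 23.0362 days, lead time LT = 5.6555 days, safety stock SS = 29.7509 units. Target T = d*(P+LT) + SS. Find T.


P + LT = 28.6917
d*(P+LT) = 189.5595 * 28.6917 = 5438.7843
T = 5438.7843 + 29.7509 = 5468.5352

5468.5352 units


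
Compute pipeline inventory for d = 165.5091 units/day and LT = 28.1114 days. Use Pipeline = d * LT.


Pipeline = 165.5091 * 28.1114 = 4652.6925

4652.6925 units


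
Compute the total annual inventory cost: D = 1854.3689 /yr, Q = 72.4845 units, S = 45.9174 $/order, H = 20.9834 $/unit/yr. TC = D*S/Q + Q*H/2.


Ordering cost = D*S/Q = 1174.7035
Holding cost = Q*H/2 = 760.4856
TC = 1174.7035 + 760.4856 = 1935.1892

1935.1892 $/yr


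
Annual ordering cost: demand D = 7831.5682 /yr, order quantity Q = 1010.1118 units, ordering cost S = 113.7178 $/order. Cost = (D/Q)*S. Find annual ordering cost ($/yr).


Number of orders = D/Q = 7.7532
Cost = 7.7532 * 113.7178 = 881.6734

881.6734 $/yr


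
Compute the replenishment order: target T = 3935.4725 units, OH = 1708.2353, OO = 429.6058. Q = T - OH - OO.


Inventory position = OH + OO = 1708.2353 + 429.6058 = 2137.8411
Q = 3935.4725 - 2137.8411 = 1797.6314

1797.6314 units


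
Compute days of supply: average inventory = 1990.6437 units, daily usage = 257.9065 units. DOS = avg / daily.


DOS = 1990.6437 / 257.9065 = 7.7185

7.7185 days


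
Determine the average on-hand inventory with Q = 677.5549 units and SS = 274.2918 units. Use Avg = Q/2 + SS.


Q/2 = 338.7774
Avg = 338.7774 + 274.2918 = 613.0693

613.0693 units


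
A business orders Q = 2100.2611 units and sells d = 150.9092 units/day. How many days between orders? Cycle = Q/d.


Cycle = 2100.2611 / 150.9092 = 13.9174

13.9174 days


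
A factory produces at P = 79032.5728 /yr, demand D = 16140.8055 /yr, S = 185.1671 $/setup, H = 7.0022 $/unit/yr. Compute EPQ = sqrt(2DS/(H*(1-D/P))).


1 - D/P = 1 - 0.2042 = 0.7958
H*(1-D/P) = 5.5721
2DS = 5977492.2922
EPQ = sqrt(1072745.8296) = 1035.7344

1035.7344 units


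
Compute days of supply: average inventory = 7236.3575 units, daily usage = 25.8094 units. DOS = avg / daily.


DOS = 7236.3575 / 25.8094 = 280.3768

280.3768 days


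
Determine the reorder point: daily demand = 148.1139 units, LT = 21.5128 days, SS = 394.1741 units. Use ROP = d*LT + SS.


d*LT = 148.1139 * 21.5128 = 3186.3447
ROP = 3186.3447 + 394.1741 = 3580.5188

3580.5188 units


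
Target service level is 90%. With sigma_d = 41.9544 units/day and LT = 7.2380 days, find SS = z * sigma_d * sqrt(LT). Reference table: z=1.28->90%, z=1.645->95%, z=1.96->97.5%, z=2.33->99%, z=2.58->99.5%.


From the table, SL = 90% corresponds to z = 1.28
sqrt(LT) = sqrt(7.2380) = 2.6904
SS = 1.28 * 41.9544 * 2.6904 = 144.4764

144.4764 units


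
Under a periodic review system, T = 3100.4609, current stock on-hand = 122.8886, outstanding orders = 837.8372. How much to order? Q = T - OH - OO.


Inventory position = OH + OO = 122.8886 + 837.8372 = 960.7258
Q = 3100.4609 - 960.7258 = 2139.7351

2139.7351 units


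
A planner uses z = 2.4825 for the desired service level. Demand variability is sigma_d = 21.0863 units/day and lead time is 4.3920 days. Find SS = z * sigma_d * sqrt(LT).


sqrt(LT) = sqrt(4.3920) = 2.0957
SS = 2.4825 * 21.0863 * 2.0957 = 109.7036

109.7036 units


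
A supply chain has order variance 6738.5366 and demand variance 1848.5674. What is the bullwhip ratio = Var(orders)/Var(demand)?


BW = 6738.5366 / 1848.5674 = 3.6453

3.6453


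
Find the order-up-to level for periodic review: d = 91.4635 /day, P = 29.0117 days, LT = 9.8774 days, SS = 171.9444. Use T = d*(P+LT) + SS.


P + LT = 38.8891
d*(P+LT) = 91.4635 * 38.8891 = 3556.9332
T = 3556.9332 + 171.9444 = 3728.8776

3728.8776 units


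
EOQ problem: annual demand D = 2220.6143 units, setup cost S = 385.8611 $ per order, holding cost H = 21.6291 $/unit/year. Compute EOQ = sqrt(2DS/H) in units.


2*D*S = 2 * 2220.6143 * 385.8611 = 1713697.3529
2*D*S/H = 79231.0985
EOQ = sqrt(79231.0985) = 281.4802

281.4802 units


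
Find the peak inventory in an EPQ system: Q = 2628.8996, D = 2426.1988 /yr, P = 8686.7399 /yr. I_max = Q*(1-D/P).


D/P = 0.2793
1 - D/P = 0.7207
I_max = 2628.8996 * 0.7207 = 1894.6503

1894.6503 units


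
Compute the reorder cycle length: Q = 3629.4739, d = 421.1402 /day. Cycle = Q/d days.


Cycle = 3629.4739 / 421.1402 = 8.6182

8.6182 days


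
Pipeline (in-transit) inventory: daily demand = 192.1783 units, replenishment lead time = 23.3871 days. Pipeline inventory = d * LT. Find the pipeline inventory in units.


Pipeline = 192.1783 * 23.3871 = 4494.4931

4494.4931 units


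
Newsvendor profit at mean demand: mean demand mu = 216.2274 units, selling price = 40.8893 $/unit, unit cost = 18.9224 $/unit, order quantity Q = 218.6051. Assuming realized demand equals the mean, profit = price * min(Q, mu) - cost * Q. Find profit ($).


Sales at mu = min(218.6051, 216.2274) = 216.2274
Revenue = 40.8893 * 216.2274 = 8841.3870
Total cost = 18.9224 * 218.6051 = 4136.5331
Profit = 8841.3870 - 4136.5331 = 4704.8539

4704.8539 $


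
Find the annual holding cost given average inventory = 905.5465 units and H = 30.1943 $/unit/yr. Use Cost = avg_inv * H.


Cost = 905.5465 * 30.1943 = 27342.3427

27342.3427 $/yr


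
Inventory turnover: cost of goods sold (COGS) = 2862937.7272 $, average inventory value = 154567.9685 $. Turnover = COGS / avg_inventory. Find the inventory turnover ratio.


Turnover = 2862937.7272 / 154567.9685 = 18.5222

18.5222


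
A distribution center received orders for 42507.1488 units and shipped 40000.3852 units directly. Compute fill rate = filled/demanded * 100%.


FR = 40000.3852 / 42507.1488 * 100 = 94.1027

94.1027%


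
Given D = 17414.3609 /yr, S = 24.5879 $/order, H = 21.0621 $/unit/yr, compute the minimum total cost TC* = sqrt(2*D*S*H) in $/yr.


2*D*S*H = 18036847.9782
TC* = sqrt(18036847.9782) = 4246.9810

4246.9810 $/yr


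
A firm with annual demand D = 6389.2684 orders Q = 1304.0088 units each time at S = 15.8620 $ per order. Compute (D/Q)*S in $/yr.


Number of orders = D/Q = 4.8997
Cost = 4.8997 * 15.8620 = 77.7192

77.7192 $/yr


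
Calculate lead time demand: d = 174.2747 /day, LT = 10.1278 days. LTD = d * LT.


LTD = 174.2747 * 10.1278 = 1765.0193

1765.0193 units


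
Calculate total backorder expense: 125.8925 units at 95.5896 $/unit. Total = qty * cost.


Total = 125.8925 * 95.5896 = 12034.0137

12034.0137 $


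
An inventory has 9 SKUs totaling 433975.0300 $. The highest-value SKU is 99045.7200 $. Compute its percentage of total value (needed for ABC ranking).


Top item = 99045.7200
Total = 433975.0300
Percentage = 99045.7200 / 433975.0300 * 100 = 22.8229

22.8229%


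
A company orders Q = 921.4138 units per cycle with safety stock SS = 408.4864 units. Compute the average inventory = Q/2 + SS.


Q/2 = 460.7069
Avg = 460.7069 + 408.4864 = 869.1933

869.1933 units


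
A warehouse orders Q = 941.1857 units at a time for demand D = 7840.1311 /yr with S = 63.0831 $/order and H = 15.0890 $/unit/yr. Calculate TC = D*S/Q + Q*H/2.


Ordering cost = D*S/Q = 525.4859
Holding cost = Q*H/2 = 7100.7755
TC = 525.4859 + 7100.7755 = 7626.2614

7626.2614 $/yr


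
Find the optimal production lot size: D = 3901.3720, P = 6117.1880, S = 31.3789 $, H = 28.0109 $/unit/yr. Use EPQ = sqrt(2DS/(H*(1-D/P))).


1 - D/P = 1 - 0.6378 = 0.3622
H*(1-D/P) = 10.1463
2DS = 244841.5237
EPQ = sqrt(24131.0458) = 155.3417

155.3417 units


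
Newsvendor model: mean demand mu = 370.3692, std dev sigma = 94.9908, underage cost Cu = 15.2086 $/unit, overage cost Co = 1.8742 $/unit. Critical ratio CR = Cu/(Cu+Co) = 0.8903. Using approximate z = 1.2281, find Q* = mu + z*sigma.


CR = Cu/(Cu+Co) = 15.2086/(15.2086+1.8742) = 0.8903
z = 1.2281
Q* = 370.3692 + 1.2281 * 94.9908 = 487.0274

487.0274 units


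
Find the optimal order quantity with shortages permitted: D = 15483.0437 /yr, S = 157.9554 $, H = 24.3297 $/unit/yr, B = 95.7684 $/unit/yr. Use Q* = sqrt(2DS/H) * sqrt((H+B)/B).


sqrt(2DS/H) = 448.3757
sqrt((H+B)/B) = 1.1198
Q* = 448.3757 * 1.1198 = 502.1101

502.1101 units


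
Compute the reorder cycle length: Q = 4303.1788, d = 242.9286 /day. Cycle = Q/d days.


Cycle = 4303.1788 / 242.9286 = 17.7138

17.7138 days


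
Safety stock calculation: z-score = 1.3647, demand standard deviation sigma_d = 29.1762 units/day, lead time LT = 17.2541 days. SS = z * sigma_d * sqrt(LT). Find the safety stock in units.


sqrt(LT) = sqrt(17.2541) = 4.1538
SS = 1.3647 * 29.1762 * 4.1538 = 165.3911

165.3911 units


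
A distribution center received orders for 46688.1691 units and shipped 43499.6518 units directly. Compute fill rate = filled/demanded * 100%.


FR = 43499.6518 / 46688.1691 * 100 = 93.1706

93.1706%


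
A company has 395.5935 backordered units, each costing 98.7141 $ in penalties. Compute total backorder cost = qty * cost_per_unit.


Total = 395.5935 * 98.7141 = 39050.6563

39050.6563 $


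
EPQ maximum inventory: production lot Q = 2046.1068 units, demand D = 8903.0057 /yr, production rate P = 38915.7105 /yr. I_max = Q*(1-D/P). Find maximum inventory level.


D/P = 0.2288
1 - D/P = 0.7712
I_max = 2046.1068 * 0.7712 = 1578.0054

1578.0054 units


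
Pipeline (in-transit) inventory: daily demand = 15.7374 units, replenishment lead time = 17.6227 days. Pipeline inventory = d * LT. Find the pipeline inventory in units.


Pipeline = 15.7374 * 17.6227 = 277.3355

277.3355 units


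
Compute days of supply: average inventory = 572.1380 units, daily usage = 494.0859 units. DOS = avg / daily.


DOS = 572.1380 / 494.0859 = 1.1580

1.1580 days


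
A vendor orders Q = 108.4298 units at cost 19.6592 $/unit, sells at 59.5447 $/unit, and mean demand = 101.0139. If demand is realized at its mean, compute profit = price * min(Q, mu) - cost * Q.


Sales at mu = min(108.4298, 101.0139) = 101.0139
Revenue = 59.5447 * 101.0139 = 6014.8424
Total cost = 19.6592 * 108.4298 = 2131.6431
Profit = 6014.8424 - 2131.6431 = 3883.1992

3883.1992 $


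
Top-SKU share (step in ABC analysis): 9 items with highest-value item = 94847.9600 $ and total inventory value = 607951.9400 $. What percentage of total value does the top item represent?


Top item = 94847.9600
Total = 607951.9400
Percentage = 94847.9600 / 607951.9400 * 100 = 15.6012

15.6012%


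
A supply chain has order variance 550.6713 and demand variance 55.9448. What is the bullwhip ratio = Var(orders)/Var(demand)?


BW = 550.6713 / 55.9448 = 9.8431

9.8431


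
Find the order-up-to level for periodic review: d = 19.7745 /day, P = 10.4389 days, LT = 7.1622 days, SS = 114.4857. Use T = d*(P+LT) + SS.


P + LT = 17.6011
d*(P+LT) = 19.7745 * 17.6011 = 348.0530
T = 348.0530 + 114.4857 = 462.5387

462.5387 units


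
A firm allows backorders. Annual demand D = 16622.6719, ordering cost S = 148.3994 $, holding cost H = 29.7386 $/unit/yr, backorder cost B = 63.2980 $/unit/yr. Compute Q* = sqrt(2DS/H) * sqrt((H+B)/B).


sqrt(2DS/H) = 407.3064
sqrt((H+B)/B) = 1.2124
Q* = 407.3064 * 1.2124 = 493.8023

493.8023 units


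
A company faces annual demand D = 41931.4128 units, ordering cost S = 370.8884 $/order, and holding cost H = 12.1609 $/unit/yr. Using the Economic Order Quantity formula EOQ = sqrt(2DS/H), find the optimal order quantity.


2*D*S = 2 * 41931.4128 * 370.8884 = 31103749.2063
2*D*S/H = 2557684.8100
EOQ = sqrt(2557684.8100) = 1599.2763

1599.2763 units


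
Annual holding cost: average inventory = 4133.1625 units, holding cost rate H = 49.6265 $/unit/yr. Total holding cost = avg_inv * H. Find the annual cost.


Cost = 4133.1625 * 49.6265 = 205114.3888

205114.3888 $/yr


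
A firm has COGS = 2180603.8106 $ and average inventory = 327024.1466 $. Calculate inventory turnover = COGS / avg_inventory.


Turnover = 2180603.8106 / 327024.1466 = 6.6680

6.6680


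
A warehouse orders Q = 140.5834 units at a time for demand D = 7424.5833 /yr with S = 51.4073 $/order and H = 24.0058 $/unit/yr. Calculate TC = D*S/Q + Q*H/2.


Ordering cost = D*S/Q = 2714.9563
Holding cost = Q*H/2 = 1687.4085
TC = 2714.9563 + 1687.4085 = 4402.3647

4402.3647 $/yr


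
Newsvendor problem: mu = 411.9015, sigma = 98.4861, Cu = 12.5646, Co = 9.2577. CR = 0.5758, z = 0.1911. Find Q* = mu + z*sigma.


CR = Cu/(Cu+Co) = 12.5646/(12.5646+9.2577) = 0.5758
z = 0.1911
Q* = 411.9015 + 0.1911 * 98.4861 = 430.7222

430.7222 units


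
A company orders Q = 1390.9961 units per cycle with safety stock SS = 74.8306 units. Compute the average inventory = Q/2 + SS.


Q/2 = 695.4981
Avg = 695.4981 + 74.8306 = 770.3287

770.3287 units


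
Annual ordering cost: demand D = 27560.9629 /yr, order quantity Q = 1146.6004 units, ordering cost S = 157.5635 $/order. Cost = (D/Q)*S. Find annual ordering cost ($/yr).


Number of orders = D/Q = 24.0371
Cost = 24.0371 * 157.5635 = 3787.3716

3787.3716 $/yr


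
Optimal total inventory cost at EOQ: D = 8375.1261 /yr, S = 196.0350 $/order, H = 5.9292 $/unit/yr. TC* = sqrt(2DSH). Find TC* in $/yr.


2*D*S*H = 19469332.7333
TC* = sqrt(19469332.7333) = 4412.4067

4412.4067 $/yr


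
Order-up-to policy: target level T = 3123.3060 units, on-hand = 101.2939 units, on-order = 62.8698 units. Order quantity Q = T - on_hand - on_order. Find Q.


Inventory position = OH + OO = 101.2939 + 62.8698 = 164.1637
Q = 3123.3060 - 164.1637 = 2959.1423

2959.1423 units


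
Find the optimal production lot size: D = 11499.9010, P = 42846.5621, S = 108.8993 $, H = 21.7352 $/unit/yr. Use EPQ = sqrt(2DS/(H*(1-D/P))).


1 - D/P = 1 - 0.2684 = 0.7316
H*(1-D/P) = 15.9015
2DS = 2504662.3379
EPQ = sqrt(157510.7636) = 396.8763

396.8763 units


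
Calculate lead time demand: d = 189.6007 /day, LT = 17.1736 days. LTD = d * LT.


LTD = 189.6007 * 17.1736 = 3256.1266

3256.1266 units


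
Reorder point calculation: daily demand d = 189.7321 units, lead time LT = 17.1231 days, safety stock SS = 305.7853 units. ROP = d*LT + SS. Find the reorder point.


d*LT = 189.7321 * 17.1231 = 3248.8017
ROP = 3248.8017 + 305.7853 = 3554.5870

3554.5870 units


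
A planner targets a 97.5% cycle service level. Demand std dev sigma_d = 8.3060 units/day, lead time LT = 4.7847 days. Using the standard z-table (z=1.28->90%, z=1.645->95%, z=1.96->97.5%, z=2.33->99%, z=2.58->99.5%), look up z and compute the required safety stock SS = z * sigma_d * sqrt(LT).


From the table, SL = 97.5% corresponds to z = 1.96
sqrt(LT) = sqrt(4.7847) = 2.1874
SS = 1.96 * 8.3060 * 2.1874 = 35.6103

35.6103 units


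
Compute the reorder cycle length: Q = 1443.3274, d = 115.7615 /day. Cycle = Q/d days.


Cycle = 1443.3274 / 115.7615 = 12.4681

12.4681 days


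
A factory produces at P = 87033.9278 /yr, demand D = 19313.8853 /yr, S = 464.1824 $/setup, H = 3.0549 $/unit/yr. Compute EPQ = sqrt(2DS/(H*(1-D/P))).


1 - D/P = 1 - 0.2219 = 0.7781
H*(1-D/P) = 2.3770
2DS = 17930331.2638
EPQ = sqrt(7543322.5124) = 2746.5110

2746.5110 units


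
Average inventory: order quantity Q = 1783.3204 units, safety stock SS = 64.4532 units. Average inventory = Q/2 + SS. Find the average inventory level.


Q/2 = 891.6602
Avg = 891.6602 + 64.4532 = 956.1134

956.1134 units


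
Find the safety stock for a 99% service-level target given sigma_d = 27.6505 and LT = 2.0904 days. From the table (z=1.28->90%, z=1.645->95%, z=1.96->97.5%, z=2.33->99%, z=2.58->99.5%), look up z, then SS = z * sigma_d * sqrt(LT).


From the table, SL = 99% corresponds to z = 2.33
sqrt(LT) = sqrt(2.0904) = 1.4458
SS = 2.33 * 27.6505 * 1.4458 = 93.1480

93.1480 units


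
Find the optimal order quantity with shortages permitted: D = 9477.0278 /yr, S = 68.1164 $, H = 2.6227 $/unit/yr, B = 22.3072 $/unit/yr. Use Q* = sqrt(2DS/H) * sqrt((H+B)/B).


sqrt(2DS/H) = 701.6211
sqrt((H+B)/B) = 1.0572
Q* = 701.6211 * 1.0572 = 741.7206

741.7206 units


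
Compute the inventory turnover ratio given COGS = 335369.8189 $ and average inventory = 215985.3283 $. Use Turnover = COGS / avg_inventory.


Turnover = 335369.8189 / 215985.3283 = 1.5527

1.5527


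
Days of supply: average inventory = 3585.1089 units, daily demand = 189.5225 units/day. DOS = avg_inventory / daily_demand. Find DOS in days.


DOS = 3585.1089 / 189.5225 = 18.9165

18.9165 days


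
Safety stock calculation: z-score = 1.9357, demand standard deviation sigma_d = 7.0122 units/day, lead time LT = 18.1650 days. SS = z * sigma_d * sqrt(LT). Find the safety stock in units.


sqrt(LT) = sqrt(18.1650) = 4.2620
SS = 1.9357 * 7.0122 * 4.2620 = 57.8509

57.8509 units


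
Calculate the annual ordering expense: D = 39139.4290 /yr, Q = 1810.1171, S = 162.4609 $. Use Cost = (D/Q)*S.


Number of orders = D/Q = 21.6226
Cost = 21.6226 * 162.4609 = 3512.8262

3512.8262 $/yr


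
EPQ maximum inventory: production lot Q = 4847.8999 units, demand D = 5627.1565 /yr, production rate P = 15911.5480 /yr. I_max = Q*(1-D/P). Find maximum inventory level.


D/P = 0.3537
1 - D/P = 0.6463
I_max = 4847.8999 * 0.6463 = 3133.4287

3133.4287 units


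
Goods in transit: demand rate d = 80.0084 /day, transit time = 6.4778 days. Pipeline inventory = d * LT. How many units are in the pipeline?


Pipeline = 80.0084 * 6.4778 = 518.2784

518.2784 units


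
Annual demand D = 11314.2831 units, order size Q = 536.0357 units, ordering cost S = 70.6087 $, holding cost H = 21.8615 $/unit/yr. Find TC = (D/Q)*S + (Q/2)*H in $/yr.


Ordering cost = D*S/Q = 1490.3612
Holding cost = Q*H/2 = 5859.2722
TC = 1490.3612 + 5859.2722 = 7349.6335

7349.6335 $/yr


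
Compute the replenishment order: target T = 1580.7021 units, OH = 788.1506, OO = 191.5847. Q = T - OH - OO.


Inventory position = OH + OO = 788.1506 + 191.5847 = 979.7353
Q = 1580.7021 - 979.7353 = 600.9668

600.9668 units


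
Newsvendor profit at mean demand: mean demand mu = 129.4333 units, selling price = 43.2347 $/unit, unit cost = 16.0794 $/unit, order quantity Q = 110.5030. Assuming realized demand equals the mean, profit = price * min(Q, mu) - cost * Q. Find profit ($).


Sales at mu = min(110.5030, 129.4333) = 110.5030
Revenue = 43.2347 * 110.5030 = 4777.5641
Total cost = 16.0794 * 110.5030 = 1776.8219
Profit = 4777.5641 - 1776.8219 = 3000.7421

3000.7421 $


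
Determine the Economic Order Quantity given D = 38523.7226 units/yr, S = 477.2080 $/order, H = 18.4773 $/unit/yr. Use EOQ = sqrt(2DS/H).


2*D*S = 2 * 38523.7226 * 477.2080 = 36767657.2290
2*D*S/H = 1989882.5710
EOQ = sqrt(1989882.5710) = 1410.6320

1410.6320 units


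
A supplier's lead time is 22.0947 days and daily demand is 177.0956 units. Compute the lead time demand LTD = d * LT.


LTD = 177.0956 * 22.0947 = 3912.8742

3912.8742 units


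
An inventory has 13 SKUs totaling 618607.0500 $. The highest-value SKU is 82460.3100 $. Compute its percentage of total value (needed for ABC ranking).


Top item = 82460.3100
Total = 618607.0500
Percentage = 82460.3100 / 618607.0500 * 100 = 13.3300

13.3300%


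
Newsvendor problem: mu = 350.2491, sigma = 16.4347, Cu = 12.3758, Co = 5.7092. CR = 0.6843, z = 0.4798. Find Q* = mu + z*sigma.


CR = Cu/(Cu+Co) = 12.3758/(12.3758+5.7092) = 0.6843
z = 0.4798
Q* = 350.2491 + 0.4798 * 16.4347 = 358.1345

358.1345 units


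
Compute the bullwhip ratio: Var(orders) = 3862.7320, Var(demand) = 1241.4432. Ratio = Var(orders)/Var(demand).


BW = 3862.7320 / 1241.4432 = 3.1115

3.1115


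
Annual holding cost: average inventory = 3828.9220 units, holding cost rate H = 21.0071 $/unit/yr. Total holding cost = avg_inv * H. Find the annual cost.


Cost = 3828.9220 * 21.0071 = 80434.5473

80434.5473 $/yr


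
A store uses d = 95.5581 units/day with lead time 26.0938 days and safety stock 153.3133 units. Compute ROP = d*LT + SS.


d*LT = 95.5581 * 26.0938 = 2493.4739
ROP = 2493.4739 + 153.3133 = 2646.7872

2646.7872 units


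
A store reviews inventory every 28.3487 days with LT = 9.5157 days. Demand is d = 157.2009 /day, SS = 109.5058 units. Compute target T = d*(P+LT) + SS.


P + LT = 37.8644
d*(P+LT) = 157.2009 * 37.8644 = 5952.3178
T = 5952.3178 + 109.5058 = 6061.8236

6061.8236 units


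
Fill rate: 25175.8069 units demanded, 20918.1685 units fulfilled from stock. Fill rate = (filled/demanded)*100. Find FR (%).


FR = 20918.1685 / 25175.8069 * 100 = 83.0884

83.0884%


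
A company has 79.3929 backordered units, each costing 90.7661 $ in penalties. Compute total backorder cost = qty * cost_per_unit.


Total = 79.3929 * 90.7661 = 7206.1839

7206.1839 $


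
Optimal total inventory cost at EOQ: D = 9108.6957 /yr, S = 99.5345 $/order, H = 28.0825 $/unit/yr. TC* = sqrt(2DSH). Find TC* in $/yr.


2*D*S*H = 50920844.3034
TC* = sqrt(50920844.3034) = 7135.8843

7135.8843 $/yr


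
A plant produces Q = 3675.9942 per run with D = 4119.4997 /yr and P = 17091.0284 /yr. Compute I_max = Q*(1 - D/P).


D/P = 0.2410
1 - D/P = 0.7590
I_max = 3675.9942 * 0.7590 = 2789.9588

2789.9588 units


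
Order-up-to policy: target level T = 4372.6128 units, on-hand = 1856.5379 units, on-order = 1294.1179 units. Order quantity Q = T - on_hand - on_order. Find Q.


Inventory position = OH + OO = 1856.5379 + 1294.1179 = 3150.6558
Q = 4372.6128 - 3150.6558 = 1221.9570

1221.9570 units


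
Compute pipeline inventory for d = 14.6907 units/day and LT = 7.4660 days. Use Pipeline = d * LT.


Pipeline = 14.6907 * 7.4660 = 109.6808

109.6808 units


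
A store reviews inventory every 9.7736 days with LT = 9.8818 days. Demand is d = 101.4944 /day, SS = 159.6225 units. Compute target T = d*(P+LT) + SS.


P + LT = 19.6554
d*(P+LT) = 101.4944 * 19.6554 = 1994.9130
T = 1994.9130 + 159.6225 = 2154.5355

2154.5355 units


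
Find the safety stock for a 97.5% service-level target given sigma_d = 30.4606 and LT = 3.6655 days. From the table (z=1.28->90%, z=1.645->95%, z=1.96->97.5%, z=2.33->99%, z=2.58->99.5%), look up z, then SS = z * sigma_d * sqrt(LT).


From the table, SL = 97.5% corresponds to z = 1.96
sqrt(LT) = sqrt(3.6655) = 1.9145
SS = 1.96 * 30.4606 * 1.9145 = 114.3039

114.3039 units


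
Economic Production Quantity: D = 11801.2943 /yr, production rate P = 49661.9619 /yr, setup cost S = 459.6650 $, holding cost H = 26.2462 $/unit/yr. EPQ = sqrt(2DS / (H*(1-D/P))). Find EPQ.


1 - D/P = 1 - 0.2376 = 0.7624
H*(1-D/P) = 20.0093
2DS = 10849283.8888
EPQ = sqrt(542213.3974) = 736.3514

736.3514 units


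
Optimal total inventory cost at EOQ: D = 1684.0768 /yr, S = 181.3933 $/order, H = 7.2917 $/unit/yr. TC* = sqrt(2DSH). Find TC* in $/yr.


2*D*S*H = 4454940.6517
TC* = sqrt(4454940.6517) = 2110.6730

2110.6730 $/yr


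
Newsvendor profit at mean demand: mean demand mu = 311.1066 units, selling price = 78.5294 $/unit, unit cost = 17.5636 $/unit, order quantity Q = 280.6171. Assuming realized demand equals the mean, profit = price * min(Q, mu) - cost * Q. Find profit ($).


Sales at mu = min(280.6171, 311.1066) = 280.6171
Revenue = 78.5294 * 280.6171 = 22036.6925
Total cost = 17.5636 * 280.6171 = 4928.6465
Profit = 22036.6925 - 4928.6465 = 17108.0460

17108.0460 $


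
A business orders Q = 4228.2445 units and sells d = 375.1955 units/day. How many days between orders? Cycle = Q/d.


Cycle = 4228.2445 / 375.1955 = 11.2694

11.2694 days


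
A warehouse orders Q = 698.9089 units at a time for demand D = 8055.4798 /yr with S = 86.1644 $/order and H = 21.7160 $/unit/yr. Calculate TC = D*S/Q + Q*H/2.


Ordering cost = D*S/Q = 993.1131
Holding cost = Q*H/2 = 7588.7528
TC = 993.1131 + 7588.7528 = 8581.8659

8581.8659 $/yr


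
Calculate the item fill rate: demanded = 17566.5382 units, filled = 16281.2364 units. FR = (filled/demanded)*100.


FR = 16281.2364 / 17566.5382 * 100 = 92.6832

92.6832%


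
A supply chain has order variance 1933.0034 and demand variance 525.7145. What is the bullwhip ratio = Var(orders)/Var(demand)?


BW = 1933.0034 / 525.7145 = 3.6769

3.6769


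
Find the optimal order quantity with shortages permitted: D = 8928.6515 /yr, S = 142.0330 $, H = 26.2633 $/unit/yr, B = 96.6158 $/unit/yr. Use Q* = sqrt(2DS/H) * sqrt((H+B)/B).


sqrt(2DS/H) = 310.7620
sqrt((H+B)/B) = 1.1278
Q* = 310.7620 * 1.1278 = 350.4635

350.4635 units


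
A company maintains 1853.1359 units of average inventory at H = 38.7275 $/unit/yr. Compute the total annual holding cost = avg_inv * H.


Cost = 1853.1359 * 38.7275 = 71767.3206

71767.3206 $/yr


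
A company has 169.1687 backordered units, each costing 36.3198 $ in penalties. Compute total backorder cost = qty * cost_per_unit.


Total = 169.1687 * 36.3198 = 6144.1734

6144.1734 $


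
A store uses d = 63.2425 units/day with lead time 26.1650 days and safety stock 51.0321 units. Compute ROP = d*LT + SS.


d*LT = 63.2425 * 26.1650 = 1654.7400
ROP = 1654.7400 + 51.0321 = 1705.7721

1705.7721 units


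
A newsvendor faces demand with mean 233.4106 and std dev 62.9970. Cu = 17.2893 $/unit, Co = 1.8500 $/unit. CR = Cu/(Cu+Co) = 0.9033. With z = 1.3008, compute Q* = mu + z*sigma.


CR = Cu/(Cu+Co) = 17.2893/(17.2893+1.8500) = 0.9033
z = 1.3008
Q* = 233.4106 + 1.3008 * 62.9970 = 315.3571

315.3571 units


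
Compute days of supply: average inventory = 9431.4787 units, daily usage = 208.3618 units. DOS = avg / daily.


DOS = 9431.4787 / 208.3618 = 45.2649

45.2649 days


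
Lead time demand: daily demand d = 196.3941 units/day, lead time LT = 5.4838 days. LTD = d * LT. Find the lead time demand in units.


LTD = 196.3941 * 5.4838 = 1076.9860

1076.9860 units


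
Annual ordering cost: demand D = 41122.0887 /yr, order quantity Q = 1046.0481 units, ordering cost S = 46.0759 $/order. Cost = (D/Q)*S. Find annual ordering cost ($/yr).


Number of orders = D/Q = 39.3119
Cost = 39.3119 * 46.0759 = 1811.3290

1811.3290 $/yr


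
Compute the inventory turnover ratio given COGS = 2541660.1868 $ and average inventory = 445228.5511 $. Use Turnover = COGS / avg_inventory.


Turnover = 2541660.1868 / 445228.5511 = 5.7087

5.7087


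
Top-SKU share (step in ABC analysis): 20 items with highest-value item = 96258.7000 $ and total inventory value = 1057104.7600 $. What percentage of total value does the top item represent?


Top item = 96258.7000
Total = 1057104.7600
Percentage = 96258.7000 / 1057104.7600 * 100 = 9.1059

9.1059%


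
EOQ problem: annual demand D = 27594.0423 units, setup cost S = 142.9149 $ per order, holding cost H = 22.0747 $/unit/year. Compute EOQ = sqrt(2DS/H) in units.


2*D*S = 2 * 27594.0423 * 142.9149 = 7887199.5918
2*D*S/H = 357295.8904
EOQ = sqrt(357295.8904) = 597.7423

597.7423 units


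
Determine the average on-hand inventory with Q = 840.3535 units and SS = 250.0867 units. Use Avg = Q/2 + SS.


Q/2 = 420.1768
Avg = 420.1768 + 250.0867 = 670.2635

670.2635 units


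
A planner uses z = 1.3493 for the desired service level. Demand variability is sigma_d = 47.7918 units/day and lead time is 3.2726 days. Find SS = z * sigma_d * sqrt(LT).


sqrt(LT) = sqrt(3.2726) = 1.8090
SS = 1.3493 * 47.7918 * 1.8090 = 116.6563

116.6563 units


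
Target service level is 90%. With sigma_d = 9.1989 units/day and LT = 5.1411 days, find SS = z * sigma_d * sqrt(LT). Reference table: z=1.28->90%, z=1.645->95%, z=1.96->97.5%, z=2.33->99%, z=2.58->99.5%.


From the table, SL = 90% corresponds to z = 1.28
sqrt(LT) = sqrt(5.1411) = 2.2674
SS = 1.28 * 9.1989 * 2.2674 = 26.6977

26.6977 units


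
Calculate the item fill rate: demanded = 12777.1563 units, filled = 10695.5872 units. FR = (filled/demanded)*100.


FR = 10695.5872 / 12777.1563 * 100 = 83.7087

83.7087%


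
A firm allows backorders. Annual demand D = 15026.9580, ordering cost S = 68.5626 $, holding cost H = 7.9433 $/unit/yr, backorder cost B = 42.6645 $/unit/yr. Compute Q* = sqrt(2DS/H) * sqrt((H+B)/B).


sqrt(2DS/H) = 509.3235
sqrt((H+B)/B) = 1.0891
Q* = 509.3235 * 1.0891 = 554.7140

554.7140 units


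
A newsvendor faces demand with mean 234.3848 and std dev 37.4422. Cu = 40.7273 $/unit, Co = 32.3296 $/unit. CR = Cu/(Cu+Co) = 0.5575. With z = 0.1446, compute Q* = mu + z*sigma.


CR = Cu/(Cu+Co) = 40.7273/(40.7273+32.3296) = 0.5575
z = 0.1446
Q* = 234.3848 + 0.1446 * 37.4422 = 239.7989

239.7989 units


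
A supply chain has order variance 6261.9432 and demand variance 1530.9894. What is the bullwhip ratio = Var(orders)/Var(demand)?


BW = 6261.9432 / 1530.9894 = 4.0901

4.0901


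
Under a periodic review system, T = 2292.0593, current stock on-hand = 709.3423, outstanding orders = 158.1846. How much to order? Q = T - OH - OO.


Inventory position = OH + OO = 709.3423 + 158.1846 = 867.5269
Q = 2292.0593 - 867.5269 = 1424.5324

1424.5324 units


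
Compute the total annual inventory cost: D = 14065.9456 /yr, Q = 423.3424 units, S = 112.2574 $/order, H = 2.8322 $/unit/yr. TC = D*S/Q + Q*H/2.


Ordering cost = D*S/Q = 3729.8567
Holding cost = Q*H/2 = 599.4952
TC = 3729.8567 + 599.4952 = 4329.3519

4329.3519 $/yr


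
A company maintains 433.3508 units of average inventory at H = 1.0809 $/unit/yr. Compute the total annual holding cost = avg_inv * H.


Cost = 433.3508 * 1.0809 = 468.4089

468.4089 $/yr


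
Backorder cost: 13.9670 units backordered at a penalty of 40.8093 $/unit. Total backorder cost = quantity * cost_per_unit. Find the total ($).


Total = 13.9670 * 40.8093 = 569.9835

569.9835 $


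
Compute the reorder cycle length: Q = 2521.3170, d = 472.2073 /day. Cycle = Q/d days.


Cycle = 2521.3170 / 472.2073 = 5.3394

5.3394 days


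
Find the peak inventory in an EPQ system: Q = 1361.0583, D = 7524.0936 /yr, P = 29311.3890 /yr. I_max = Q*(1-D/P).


D/P = 0.2567
1 - D/P = 0.7433
I_max = 1361.0583 * 0.7433 = 1011.6811

1011.6811 units


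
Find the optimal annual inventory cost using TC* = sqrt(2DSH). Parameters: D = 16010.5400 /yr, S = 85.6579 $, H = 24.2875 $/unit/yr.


2*D*S*H = 66617175.0545
TC* = sqrt(66617175.0545) = 8161.9345

8161.9345 $/yr


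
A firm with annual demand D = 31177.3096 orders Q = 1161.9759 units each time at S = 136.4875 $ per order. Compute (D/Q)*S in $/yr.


Number of orders = D/Q = 26.8313
Cost = 26.8313 * 136.4875 = 3662.1354

3662.1354 $/yr


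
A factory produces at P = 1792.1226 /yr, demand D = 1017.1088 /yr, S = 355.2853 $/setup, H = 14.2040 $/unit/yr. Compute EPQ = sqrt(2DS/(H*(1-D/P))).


1 - D/P = 1 - 0.5675 = 0.4325
H*(1-D/P) = 6.1426
2DS = 722727.6103
EPQ = sqrt(117658.2172) = 343.0134

343.0134 units


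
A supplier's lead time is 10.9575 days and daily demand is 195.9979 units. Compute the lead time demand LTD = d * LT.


LTD = 195.9979 * 10.9575 = 2147.6470

2147.6470 units


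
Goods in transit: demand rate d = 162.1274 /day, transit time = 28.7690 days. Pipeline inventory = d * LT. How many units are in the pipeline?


Pipeline = 162.1274 * 28.7690 = 4664.2432

4664.2432 units


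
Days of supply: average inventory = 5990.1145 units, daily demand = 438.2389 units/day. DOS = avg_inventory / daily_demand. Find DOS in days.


DOS = 5990.1145 / 438.2389 = 13.6686

13.6686 days


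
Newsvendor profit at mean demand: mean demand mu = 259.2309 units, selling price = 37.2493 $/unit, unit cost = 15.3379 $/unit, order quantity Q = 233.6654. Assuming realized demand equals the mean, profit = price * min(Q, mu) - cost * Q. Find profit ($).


Sales at mu = min(233.6654, 259.2309) = 233.6654
Revenue = 37.2493 * 233.6654 = 8703.8726
Total cost = 15.3379 * 233.6654 = 3583.9365
Profit = 8703.8726 - 3583.9365 = 5119.9360

5119.9360 $


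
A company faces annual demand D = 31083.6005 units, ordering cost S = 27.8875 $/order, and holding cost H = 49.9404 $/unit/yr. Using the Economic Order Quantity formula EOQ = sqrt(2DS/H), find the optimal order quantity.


2*D*S = 2 * 31083.6005 * 27.8875 = 1733687.8179
2*D*S/H = 34715.1368
EOQ = sqrt(34715.1368) = 186.3200

186.3200 units


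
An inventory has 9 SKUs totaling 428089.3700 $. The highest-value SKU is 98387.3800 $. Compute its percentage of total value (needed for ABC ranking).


Top item = 98387.3800
Total = 428089.3700
Percentage = 98387.3800 / 428089.3700 * 100 = 22.9829

22.9829%


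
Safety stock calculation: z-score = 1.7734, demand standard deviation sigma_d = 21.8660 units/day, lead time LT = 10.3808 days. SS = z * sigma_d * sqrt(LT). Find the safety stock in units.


sqrt(LT) = sqrt(10.3808) = 3.2219
SS = 1.7734 * 21.8660 * 3.2219 = 124.9371

124.9371 units


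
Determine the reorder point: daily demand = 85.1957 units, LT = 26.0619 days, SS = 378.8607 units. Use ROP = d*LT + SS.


d*LT = 85.1957 * 26.0619 = 2220.3618
ROP = 2220.3618 + 378.8607 = 2599.2225

2599.2225 units


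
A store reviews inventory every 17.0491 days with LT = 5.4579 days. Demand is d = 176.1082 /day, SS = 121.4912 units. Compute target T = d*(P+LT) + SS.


P + LT = 22.5070
d*(P+LT) = 176.1082 * 22.5070 = 3963.6673
T = 3963.6673 + 121.4912 = 4085.1585

4085.1585 units


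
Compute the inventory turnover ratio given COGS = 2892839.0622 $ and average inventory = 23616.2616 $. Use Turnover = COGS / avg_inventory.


Turnover = 2892839.0622 / 23616.2616 = 122.4935

122.4935


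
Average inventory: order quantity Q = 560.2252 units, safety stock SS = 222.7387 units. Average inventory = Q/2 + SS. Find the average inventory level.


Q/2 = 280.1126
Avg = 280.1126 + 222.7387 = 502.8513

502.8513 units


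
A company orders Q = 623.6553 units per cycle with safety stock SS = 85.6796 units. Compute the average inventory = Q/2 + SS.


Q/2 = 311.8277
Avg = 311.8277 + 85.6796 = 397.5072

397.5072 units


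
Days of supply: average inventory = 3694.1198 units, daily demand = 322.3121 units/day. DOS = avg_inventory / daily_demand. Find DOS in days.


DOS = 3694.1198 / 322.3121 = 11.4613

11.4613 days


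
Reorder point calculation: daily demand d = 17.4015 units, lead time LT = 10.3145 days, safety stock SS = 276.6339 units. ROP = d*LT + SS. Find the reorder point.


d*LT = 17.4015 * 10.3145 = 179.4878
ROP = 179.4878 + 276.6339 = 456.1217

456.1217 units


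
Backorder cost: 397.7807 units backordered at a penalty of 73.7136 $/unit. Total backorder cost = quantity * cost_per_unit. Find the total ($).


Total = 397.7807 * 73.7136 = 29321.8474

29321.8474 $


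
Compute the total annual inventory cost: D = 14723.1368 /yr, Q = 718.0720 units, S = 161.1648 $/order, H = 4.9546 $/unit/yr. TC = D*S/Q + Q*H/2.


Ordering cost = D*S/Q = 3304.4756
Holding cost = Q*H/2 = 1778.8798
TC = 3304.4756 + 1778.8798 = 5083.3554

5083.3554 $/yr


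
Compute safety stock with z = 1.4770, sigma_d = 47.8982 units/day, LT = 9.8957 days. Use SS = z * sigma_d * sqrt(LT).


sqrt(LT) = sqrt(9.8957) = 3.1457
SS = 1.4770 * 47.8982 * 3.1457 = 222.5476

222.5476 units


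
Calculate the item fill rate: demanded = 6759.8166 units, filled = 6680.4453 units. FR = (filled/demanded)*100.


FR = 6680.4453 / 6759.8166 * 100 = 98.8258

98.8258%


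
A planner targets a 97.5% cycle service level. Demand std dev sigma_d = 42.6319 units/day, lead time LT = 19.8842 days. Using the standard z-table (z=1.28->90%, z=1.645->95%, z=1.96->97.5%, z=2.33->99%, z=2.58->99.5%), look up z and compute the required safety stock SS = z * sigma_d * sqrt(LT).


From the table, SL = 97.5% corresponds to z = 1.96
sqrt(LT) = sqrt(19.8842) = 4.4592
SS = 1.96 * 42.6319 * 4.4592 = 372.6017

372.6017 units
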